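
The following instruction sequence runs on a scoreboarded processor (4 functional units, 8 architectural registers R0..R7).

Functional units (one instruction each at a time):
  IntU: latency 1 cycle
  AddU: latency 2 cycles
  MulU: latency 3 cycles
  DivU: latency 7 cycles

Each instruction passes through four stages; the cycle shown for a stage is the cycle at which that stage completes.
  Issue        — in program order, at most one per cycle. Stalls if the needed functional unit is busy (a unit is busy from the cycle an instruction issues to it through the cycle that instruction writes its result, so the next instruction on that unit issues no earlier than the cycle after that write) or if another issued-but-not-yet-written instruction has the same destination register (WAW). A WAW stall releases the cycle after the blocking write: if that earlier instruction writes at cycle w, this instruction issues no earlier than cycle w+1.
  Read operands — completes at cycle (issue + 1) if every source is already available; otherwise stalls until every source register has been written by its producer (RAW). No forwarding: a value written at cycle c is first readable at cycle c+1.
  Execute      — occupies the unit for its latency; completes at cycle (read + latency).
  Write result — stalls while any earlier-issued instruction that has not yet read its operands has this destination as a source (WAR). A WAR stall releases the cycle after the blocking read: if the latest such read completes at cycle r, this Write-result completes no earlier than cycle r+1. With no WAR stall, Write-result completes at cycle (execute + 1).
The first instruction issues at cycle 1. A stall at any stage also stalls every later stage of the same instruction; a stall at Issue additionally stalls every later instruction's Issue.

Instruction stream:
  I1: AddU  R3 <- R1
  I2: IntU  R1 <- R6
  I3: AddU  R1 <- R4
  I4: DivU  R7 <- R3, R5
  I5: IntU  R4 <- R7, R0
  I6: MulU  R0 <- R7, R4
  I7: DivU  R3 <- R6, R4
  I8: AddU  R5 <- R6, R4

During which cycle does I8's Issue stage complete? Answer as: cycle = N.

cycle = 18

c1: issue I1 (AddU)
c2: I1 read-ops | issue I2 (IntU)
c3: I2 read-ops
c4: I1 finished on AddU | I2 finished on IntU
c5: I1→R3 | I2→R1
c6: issue I3 (AddU)
c7: I3 read-ops | issue I4 (DivU)
c8: I4 read-ops | issue I5 (IntU)
c9: I3 finished on AddU | issue I6 (MulU)
c10: I3→R1
c15: I4 finished on DivU
c16: I4→R7
c17: I5 read-ops | issue I7 (DivU)
c18: I5 finished on IntU | issue I8 (AddU)
c19: I5→R4
c20: I6 read-ops | I7 read-ops | I8 read-ops
c22: I8 finished on AddU
c23: I6 finished on MulU | I8→R5
c24: I6→R0
c27: I7 finished on DivU
c28: I7→R3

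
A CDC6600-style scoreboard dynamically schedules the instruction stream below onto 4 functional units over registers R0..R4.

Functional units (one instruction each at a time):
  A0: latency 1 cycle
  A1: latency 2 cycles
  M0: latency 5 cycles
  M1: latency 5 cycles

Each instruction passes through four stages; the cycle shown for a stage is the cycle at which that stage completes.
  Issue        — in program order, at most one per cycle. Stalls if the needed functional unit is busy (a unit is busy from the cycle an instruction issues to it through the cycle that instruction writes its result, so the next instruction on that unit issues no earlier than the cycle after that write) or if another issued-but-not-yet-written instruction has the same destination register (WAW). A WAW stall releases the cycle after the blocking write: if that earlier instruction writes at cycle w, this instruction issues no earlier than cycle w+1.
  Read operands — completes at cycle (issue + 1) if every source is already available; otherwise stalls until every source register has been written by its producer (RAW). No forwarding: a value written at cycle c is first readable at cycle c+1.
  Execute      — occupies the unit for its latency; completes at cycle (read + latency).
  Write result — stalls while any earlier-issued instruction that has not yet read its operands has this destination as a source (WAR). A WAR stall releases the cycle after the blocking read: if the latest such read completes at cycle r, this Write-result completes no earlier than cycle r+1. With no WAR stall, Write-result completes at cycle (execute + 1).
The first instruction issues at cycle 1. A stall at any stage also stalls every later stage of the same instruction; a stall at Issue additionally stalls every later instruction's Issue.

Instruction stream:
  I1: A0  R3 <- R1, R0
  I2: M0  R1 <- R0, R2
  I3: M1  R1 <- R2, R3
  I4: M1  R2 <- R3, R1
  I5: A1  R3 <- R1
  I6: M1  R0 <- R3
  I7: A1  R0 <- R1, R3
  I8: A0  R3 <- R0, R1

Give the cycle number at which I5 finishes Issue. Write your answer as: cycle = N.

t=1  I1 dispatched to A0
t=2  I1 operands ready · I2 dispatched to M0
t=3  I1 complete · I2 operands ready
t=4  R3←I1
t=8  I2 complete
t=9  R1←I2
t=10  I3 dispatched to M1
t=11  I3 operands ready
t=16  I3 complete
t=17  R1←I3
t=18  I4 dispatched to M1
t=19  I4 operands ready · I5 dispatched to A1
t=20  I5 operands ready
t=22  I5 complete
t=23  R3←I5
t=24  I4 complete
t=25  R2←I4
t=26  I6 dispatched to M1
t=27  I6 operands ready
t=32  I6 complete
t=33  R0←I6
t=34  I7 dispatched to A1
t=35  I7 operands ready · I8 dispatched to A0
t=37  I7 complete
t=38  R0←I7
t=39  I8 operands ready
t=40  I8 complete
t=41  R3←I8

cycle = 19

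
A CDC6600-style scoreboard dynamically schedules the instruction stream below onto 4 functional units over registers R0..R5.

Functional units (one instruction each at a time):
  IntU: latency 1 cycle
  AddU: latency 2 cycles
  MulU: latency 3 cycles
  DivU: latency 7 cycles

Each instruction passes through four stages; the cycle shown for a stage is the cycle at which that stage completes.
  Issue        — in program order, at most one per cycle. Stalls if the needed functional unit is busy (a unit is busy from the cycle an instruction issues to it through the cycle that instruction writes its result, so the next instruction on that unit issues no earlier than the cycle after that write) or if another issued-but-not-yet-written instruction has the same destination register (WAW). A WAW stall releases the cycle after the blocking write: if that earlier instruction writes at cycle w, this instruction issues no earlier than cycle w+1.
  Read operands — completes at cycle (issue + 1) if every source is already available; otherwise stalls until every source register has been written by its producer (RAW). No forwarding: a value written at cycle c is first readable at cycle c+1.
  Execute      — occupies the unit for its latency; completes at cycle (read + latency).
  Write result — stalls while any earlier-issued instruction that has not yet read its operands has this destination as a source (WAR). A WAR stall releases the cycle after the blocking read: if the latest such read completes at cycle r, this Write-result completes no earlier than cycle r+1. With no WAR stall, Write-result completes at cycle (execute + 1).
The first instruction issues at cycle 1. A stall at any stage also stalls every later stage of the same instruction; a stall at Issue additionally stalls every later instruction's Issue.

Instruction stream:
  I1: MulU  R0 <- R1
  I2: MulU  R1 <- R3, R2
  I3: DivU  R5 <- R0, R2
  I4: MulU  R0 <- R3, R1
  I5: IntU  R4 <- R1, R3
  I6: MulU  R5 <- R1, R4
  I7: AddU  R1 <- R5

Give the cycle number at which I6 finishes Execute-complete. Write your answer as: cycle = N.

cycle = 23

1) issue 1, read 2, done 5, write 6
2) issue 7, read 8, done 11, write 12  <struct: MulU busy until I1 writes@6>
3) issue 8, read 9, done 16, write 17
4) issue 13, read 14, done 17, write 18  <struct: MulU busy until I2 writes@12>
5) issue 14, read 15, done 16, write 17
6) issue 19, read 20, done 23, write 24  <struct: MulU busy until I4 writes@18>
7) issue 20, read 25, done 27, write 28  <RAW R5: wait I6 write@24>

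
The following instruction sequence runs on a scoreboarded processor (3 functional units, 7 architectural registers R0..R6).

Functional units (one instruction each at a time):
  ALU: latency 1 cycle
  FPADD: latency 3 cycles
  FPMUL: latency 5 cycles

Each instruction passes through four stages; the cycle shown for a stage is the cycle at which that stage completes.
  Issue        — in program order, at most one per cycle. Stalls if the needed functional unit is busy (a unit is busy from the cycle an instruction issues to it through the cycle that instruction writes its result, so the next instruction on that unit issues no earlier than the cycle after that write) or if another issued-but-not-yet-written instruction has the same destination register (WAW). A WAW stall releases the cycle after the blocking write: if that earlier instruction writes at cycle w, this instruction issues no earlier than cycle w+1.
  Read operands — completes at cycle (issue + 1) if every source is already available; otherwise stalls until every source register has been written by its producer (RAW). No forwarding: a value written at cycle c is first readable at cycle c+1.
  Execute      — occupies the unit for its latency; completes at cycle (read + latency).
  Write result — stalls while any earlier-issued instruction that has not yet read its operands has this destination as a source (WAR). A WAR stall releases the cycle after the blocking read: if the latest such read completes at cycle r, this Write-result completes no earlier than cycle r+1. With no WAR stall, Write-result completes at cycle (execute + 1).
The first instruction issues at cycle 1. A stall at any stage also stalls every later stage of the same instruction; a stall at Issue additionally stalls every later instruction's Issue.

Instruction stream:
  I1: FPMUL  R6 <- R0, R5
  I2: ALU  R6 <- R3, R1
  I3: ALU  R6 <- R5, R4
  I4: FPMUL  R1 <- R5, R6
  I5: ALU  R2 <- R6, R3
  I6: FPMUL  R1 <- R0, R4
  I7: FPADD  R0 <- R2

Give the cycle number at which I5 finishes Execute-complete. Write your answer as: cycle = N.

cycle = 19

1) issue 1, read 2, done 7, write 8
2) issue 9, read 10, done 11, write 12  <WAW R6: wait I1 write@8>
3) issue 13, read 14, done 15, write 16  <struct: ALU busy until I2 writes@12>
4) issue 14, read 17, done 22, write 23  <RAW R6: wait I3 write@16>
5) issue 17, read 18, done 19, write 20  <struct: ALU busy until I3 writes@16>
6) issue 24, read 25, done 30, write 31  <struct: FPMUL busy until I4 writes@23>
7) issue 25, read 26, done 29, write 30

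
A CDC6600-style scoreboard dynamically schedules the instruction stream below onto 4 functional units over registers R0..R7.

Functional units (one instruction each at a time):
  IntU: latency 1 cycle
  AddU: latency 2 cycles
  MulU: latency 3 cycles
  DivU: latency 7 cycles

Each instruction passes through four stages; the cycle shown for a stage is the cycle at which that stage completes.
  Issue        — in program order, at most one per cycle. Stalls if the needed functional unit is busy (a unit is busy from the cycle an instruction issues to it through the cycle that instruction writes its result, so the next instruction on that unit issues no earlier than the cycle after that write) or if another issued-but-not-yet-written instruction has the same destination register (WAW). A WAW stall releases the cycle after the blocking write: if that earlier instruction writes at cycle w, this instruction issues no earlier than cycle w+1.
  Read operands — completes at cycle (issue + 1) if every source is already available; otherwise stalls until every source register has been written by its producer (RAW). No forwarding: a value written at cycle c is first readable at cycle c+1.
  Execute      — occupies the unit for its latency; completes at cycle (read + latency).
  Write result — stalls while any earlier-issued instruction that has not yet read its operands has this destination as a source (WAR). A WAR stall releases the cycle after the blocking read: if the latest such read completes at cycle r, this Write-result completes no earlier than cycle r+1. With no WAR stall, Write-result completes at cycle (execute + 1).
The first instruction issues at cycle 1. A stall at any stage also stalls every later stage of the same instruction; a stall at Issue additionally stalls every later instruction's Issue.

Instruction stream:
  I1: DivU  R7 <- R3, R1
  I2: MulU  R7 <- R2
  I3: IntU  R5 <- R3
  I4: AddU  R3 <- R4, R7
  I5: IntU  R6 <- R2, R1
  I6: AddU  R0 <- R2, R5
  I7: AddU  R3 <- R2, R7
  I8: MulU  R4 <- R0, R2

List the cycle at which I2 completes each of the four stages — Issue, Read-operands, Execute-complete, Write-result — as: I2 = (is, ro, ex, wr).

I2 = (11, 12, 15, 16)

c1: issue I1 (DivU)
c2: I1 read-ops
c9: I1 finished on DivU
c10: I1→R7
c11: issue I2 (MulU)
c12: I2 read-ops, issue I3 (IntU)
c13: I3 read-ops, issue I4 (AddU)
c14: I3 finished on IntU
c15: I2 finished on MulU, I3→R5
c16: I2→R7, issue I5 (IntU)
c17: I4 read-ops, I5 read-ops
c18: I5 finished on IntU
c19: I4 finished on AddU, I5→R6
c20: I4→R3
c21: issue I6 (AddU)
c22: I6 read-ops
c24: I6 finished on AddU
c25: I6→R0
c26: issue I7 (AddU)
c27: I7 read-ops, issue I8 (MulU)
c28: I8 read-ops
c29: I7 finished on AddU
c30: I7→R3
c31: I8 finished on MulU
c32: I8→R4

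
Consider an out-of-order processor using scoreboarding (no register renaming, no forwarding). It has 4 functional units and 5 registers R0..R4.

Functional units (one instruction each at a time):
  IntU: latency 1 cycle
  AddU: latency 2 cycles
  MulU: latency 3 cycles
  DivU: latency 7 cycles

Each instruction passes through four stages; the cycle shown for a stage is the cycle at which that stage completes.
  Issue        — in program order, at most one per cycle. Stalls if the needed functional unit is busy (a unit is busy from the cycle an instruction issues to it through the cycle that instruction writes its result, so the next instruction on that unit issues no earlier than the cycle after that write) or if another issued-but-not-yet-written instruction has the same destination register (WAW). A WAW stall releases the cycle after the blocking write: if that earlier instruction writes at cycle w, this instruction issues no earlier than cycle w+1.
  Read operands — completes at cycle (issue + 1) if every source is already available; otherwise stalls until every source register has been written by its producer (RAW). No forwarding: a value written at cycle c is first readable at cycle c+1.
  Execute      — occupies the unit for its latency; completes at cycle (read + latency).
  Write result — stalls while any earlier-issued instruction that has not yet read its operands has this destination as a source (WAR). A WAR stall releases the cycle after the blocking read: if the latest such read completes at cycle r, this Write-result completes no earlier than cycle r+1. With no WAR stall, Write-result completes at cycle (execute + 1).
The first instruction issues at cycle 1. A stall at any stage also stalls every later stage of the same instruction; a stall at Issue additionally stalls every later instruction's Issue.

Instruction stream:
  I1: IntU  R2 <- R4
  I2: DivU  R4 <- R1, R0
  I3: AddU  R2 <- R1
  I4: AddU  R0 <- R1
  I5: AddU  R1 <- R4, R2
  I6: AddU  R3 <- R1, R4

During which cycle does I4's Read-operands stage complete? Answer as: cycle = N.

t=1  issue I1 (IntU)
t=2  I1 read-ops; issue I2 (DivU)
t=3  I1 finished on IntU; I2 read-ops
t=4  I1→R2
t=5  issue I3 (AddU)
t=6  I3 read-ops
t=8  I3 finished on AddU
t=9  I3→R2
t=10  I2 finished on DivU; issue I4 (AddU)
t=11  I2→R4; I4 read-ops
t=13  I4 finished on AddU
t=14  I4→R0
t=15  issue I5 (AddU)
t=16  I5 read-ops
t=18  I5 finished on AddU
t=19  I5→R1
t=20  issue I6 (AddU)
t=21  I6 read-ops
t=23  I6 finished on AddU
t=24  I6→R3

cycle = 11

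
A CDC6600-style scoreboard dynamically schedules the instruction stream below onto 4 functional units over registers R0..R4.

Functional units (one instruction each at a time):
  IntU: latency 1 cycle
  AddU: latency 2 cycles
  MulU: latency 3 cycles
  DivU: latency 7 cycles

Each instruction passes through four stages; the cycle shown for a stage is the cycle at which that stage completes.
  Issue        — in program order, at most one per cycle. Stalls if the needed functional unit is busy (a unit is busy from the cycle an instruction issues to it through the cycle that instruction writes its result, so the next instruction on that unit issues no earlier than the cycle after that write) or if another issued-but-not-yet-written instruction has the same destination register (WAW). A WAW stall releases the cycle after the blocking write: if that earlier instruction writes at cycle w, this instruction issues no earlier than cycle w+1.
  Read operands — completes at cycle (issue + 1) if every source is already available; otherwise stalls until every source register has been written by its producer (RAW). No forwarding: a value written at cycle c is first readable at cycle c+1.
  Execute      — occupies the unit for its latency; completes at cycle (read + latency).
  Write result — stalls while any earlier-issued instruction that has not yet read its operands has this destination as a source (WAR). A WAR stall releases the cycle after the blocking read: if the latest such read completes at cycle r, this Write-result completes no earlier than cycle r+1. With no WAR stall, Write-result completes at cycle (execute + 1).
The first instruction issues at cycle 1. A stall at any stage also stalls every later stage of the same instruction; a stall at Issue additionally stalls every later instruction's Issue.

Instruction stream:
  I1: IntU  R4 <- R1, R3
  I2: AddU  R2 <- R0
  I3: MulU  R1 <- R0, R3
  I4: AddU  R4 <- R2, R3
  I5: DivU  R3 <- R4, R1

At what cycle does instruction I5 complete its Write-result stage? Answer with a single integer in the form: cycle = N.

cycle = 20

c1: I1 dispatched to IntU
c2: I1 operands ready · I2 dispatched to AddU
c3: I1 complete · I2 operands ready · I3 dispatched to MulU
c4: R4←I1 · I3 operands ready
c5: I2 complete
c6: R2←I2
c7: I3 complete · I4 dispatched to AddU
c8: R1←I3 · I4 operands ready · I5 dispatched to DivU
c10: I4 complete
c11: R4←I4
c12: I5 operands ready
c19: I5 complete
c20: R3←I5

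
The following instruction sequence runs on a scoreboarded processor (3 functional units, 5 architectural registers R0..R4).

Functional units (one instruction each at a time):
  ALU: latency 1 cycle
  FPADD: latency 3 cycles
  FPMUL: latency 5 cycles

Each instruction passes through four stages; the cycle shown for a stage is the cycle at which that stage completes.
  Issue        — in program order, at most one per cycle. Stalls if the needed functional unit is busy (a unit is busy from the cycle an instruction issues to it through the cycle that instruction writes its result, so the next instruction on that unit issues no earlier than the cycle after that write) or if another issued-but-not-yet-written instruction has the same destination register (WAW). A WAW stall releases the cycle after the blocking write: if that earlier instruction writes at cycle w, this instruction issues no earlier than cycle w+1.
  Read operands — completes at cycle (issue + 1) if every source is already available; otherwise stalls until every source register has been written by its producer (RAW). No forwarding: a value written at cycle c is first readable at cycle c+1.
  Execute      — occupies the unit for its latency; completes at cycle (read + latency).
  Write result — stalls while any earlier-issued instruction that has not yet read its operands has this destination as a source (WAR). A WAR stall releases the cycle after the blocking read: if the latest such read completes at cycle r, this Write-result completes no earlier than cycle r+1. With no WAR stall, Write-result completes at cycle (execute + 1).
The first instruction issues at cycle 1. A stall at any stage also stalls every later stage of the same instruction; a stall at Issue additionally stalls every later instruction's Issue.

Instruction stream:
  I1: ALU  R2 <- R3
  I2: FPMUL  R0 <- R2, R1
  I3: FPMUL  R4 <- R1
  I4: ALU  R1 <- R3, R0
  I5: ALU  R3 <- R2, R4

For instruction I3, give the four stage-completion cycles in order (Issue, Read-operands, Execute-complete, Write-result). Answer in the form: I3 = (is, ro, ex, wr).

I3 = (12, 13, 18, 19)

I1 -> (1, 2, 3, 4)
I2 -> (2, 5, 10, 11)  // RAW R2: wait I1 write@4
I3 -> (12, 13, 18, 19)  // struct: FPMUL busy until I2 writes@11
I4 -> (13, 14, 15, 16)
I5 -> (17, 20, 21, 22)  // struct: ALU busy until I4 writes@16, RAW R4: wait I3 write@19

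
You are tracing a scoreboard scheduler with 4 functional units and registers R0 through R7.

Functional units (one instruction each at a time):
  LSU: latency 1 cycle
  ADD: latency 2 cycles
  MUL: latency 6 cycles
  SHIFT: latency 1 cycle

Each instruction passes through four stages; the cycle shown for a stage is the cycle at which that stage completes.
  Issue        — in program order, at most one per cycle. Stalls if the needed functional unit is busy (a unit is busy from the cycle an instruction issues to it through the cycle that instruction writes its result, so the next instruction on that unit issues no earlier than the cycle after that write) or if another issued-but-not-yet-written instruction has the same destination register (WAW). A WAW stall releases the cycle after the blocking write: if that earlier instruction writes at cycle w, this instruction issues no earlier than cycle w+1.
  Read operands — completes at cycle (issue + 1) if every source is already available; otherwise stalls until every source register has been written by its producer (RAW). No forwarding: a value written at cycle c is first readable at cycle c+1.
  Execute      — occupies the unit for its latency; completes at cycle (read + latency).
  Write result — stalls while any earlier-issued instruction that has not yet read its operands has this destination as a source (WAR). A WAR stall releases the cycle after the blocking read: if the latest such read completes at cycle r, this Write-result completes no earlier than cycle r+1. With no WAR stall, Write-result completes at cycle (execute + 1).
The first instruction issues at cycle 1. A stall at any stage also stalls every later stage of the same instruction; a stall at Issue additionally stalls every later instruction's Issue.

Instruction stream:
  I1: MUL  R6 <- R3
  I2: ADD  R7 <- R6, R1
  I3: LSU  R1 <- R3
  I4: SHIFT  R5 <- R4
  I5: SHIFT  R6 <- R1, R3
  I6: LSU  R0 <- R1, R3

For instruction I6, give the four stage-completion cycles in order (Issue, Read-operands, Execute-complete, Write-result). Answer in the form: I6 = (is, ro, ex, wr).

I6 = (12, 13, 14, 15)

I1 -> (1, 2, 8, 9)
I2 -> (2, 10, 12, 13)  // RAW R6: wait I1 write@9
I3 -> (3, 4, 5, 11)  // WAR R1: wait I2 read@10
I4 -> (4, 5, 6, 7)
I5 -> (10, 12, 13, 14)  // WAW R6: wait I1 write@9, RAW R1: wait I3 write@11
I6 -> (12, 13, 14, 15)  // struct: LSU busy until I3 writes@11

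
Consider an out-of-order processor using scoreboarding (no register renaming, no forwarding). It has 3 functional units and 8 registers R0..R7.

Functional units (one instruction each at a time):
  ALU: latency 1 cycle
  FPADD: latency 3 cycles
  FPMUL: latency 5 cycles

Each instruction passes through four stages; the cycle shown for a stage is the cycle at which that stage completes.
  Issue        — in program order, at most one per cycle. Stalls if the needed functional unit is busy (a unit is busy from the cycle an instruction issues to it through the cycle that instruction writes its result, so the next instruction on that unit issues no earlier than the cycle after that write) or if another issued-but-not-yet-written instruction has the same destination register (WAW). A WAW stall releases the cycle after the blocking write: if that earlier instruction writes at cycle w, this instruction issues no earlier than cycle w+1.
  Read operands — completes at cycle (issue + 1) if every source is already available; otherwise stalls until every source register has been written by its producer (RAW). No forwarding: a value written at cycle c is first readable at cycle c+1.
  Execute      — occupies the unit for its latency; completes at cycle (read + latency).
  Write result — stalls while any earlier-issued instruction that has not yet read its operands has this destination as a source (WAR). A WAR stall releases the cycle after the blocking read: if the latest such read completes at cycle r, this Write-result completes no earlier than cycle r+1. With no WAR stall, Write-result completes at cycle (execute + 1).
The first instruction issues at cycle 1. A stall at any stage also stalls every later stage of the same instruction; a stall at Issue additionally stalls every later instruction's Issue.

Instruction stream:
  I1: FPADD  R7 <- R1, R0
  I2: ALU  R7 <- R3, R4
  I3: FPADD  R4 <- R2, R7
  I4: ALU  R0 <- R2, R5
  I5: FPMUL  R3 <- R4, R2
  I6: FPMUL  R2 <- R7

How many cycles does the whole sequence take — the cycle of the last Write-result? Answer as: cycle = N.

cycle = 30

I1: IS=1 RO=2 EX=5 WR=6
I2: IS=7 RO=8 EX=9 WR=10  [WAW R7: wait I1 write@6]
I3: IS=8 RO=11 EX=14 WR=15  [RAW R7: wait I2 write@10]
I4: IS=11 RO=12 EX=13 WR=14  [struct: ALU busy until I2 writes@10]
I5: IS=12 RO=16 EX=21 WR=22  [RAW R4: wait I3 write@15]
I6: IS=23 RO=24 EX=29 WR=30  [struct: FPMUL busy until I5 writes@22]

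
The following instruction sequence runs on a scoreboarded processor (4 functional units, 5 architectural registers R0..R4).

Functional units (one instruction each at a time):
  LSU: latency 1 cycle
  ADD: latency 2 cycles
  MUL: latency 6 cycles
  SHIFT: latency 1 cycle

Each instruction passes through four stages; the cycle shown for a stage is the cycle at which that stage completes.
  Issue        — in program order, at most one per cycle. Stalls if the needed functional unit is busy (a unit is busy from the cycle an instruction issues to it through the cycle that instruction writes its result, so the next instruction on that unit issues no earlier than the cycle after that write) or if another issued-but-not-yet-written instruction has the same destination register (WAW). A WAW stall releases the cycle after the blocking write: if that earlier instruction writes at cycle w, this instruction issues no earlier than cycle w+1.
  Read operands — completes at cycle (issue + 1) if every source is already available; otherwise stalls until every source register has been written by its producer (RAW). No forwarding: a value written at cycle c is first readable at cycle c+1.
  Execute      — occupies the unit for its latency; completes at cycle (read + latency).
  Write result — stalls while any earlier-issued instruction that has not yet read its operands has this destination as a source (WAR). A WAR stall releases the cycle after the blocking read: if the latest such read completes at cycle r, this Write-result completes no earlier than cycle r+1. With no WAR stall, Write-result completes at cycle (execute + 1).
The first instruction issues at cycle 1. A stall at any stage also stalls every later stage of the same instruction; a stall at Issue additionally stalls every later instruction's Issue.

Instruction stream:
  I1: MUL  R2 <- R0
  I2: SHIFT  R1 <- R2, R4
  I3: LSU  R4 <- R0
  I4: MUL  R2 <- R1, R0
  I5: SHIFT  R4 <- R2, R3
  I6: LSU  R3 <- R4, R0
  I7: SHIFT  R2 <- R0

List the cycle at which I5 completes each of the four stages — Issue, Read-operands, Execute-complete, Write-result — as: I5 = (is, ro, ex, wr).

  I1 | 1 | 2 | 8 | 9
  I2 | 2 | 10 | 11 | 12   RAW R2: wait I1 write@9
  I3 | 3 | 4 | 5 | 11   WAR R4: wait I2 read@10
  I4 | 10 | 13 | 19 | 20   struct: MUL busy until I1 writes@9 · RAW R1: wait I2 write@12
  I5 | 13 | 21 | 22 | 23   struct: SHIFT busy until I2 writes@12 · RAW R2: wait I4 write@20
  I6 | 14 | 24 | 25 | 26   RAW R4: wait I5 write@23
  I7 | 24 | 25 | 26 | 27   struct: SHIFT busy until I5 writes@23

I5 = (13, 21, 22, 23)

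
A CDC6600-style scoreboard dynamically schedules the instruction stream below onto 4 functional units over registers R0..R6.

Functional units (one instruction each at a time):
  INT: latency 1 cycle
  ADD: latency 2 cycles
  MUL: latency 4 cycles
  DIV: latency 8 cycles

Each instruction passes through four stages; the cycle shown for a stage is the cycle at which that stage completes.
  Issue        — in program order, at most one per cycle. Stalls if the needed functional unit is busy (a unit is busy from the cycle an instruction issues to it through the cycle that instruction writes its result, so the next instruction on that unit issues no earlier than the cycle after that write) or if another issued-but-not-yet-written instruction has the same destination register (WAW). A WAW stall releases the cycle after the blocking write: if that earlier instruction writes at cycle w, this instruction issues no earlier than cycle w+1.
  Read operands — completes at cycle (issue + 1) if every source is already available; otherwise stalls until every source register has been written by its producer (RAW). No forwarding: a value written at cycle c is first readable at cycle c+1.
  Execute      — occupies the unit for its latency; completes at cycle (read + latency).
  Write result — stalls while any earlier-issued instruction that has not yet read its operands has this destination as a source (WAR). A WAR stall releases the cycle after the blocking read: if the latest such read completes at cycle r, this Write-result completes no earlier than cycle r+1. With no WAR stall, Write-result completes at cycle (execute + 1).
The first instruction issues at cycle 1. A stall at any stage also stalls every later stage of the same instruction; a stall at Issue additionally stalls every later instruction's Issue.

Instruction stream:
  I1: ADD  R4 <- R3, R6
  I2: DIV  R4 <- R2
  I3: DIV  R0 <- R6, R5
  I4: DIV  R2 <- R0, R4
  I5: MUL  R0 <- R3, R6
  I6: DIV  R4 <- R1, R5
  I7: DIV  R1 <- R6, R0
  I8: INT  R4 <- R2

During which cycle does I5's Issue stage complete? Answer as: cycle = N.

t=1  I1→ADD
t=2  I1 RO
t=4  I1 EX
t=5  I1 WR R4
t=6  I2→DIV
t=7  I2 RO
t=15  I2 EX
t=16  I2 WR R4
t=17  I3→DIV
t=18  I3 RO
t=26  I3 EX
t=27  I3 WR R0
t=28  I4→DIV
t=29  I4 RO; I5→MUL
t=30  I5 RO
t=34  I5 EX
t=35  I5 WR R0
t=37  I4 EX
t=38  I4 WR R2
t=39  I6→DIV
t=40  I6 RO
t=48  I6 EX
t=49  I6 WR R4
t=50  I7→DIV
t=51  I7 RO; I8→INT
t=52  I8 RO
t=53  I8 EX
t=54  I8 WR R4
t=59  I7 EX
t=60  I7 WR R1

cycle = 29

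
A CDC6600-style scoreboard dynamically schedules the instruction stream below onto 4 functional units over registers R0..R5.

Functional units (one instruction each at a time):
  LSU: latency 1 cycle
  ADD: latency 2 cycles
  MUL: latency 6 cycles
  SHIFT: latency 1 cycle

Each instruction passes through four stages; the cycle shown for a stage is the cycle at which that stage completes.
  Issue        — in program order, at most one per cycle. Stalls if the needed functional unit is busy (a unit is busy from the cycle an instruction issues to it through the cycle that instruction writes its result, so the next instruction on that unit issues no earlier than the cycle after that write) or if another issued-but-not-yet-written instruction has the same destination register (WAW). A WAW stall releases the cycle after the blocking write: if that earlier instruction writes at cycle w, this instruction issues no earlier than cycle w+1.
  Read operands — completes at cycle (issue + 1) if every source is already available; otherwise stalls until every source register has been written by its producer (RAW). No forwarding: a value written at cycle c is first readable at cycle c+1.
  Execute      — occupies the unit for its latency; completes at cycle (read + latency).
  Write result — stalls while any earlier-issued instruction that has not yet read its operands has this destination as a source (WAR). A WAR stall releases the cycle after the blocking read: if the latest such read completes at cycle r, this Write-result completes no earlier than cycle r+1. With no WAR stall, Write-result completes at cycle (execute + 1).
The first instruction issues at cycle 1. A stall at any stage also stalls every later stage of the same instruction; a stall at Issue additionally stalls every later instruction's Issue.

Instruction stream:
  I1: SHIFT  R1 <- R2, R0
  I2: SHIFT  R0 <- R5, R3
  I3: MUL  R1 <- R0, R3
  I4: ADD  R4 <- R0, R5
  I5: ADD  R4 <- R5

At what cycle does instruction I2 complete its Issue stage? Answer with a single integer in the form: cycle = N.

cycle = 5

c1: I1 dispatched to SHIFT
c2: I1 operands ready
c3: I1 complete
c4: R1←I1
c5: I2 dispatched to SHIFT
c6: I2 operands ready · I3 dispatched to MUL
c7: I2 complete · I4 dispatched to ADD
c8: R0←I2
c9: I3 operands ready · I4 operands ready
c11: I4 complete
c12: R4←I4
c13: I5 dispatched to ADD
c14: I5 operands ready
c15: I3 complete
c16: R1←I3 · I5 complete
c17: R4←I5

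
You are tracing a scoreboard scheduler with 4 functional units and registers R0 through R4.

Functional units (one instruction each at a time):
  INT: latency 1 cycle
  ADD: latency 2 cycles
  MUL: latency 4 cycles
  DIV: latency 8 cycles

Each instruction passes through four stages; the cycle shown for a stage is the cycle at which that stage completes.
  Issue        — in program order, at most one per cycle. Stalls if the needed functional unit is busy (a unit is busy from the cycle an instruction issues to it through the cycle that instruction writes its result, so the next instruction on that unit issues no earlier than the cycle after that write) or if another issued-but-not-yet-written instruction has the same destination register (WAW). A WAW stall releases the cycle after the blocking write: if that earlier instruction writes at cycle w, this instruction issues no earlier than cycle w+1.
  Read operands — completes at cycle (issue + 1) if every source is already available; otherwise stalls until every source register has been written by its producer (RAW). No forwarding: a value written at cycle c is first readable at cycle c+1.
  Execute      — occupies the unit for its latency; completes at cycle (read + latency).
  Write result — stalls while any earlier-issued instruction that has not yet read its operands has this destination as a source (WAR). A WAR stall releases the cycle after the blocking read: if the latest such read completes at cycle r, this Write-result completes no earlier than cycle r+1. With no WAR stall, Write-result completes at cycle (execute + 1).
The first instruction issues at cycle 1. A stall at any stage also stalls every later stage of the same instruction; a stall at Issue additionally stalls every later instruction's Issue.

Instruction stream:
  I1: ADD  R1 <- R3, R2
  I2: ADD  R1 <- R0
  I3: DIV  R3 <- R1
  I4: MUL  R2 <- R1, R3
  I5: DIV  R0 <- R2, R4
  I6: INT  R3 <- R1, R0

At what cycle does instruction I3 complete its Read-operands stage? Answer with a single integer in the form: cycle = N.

cycle = 11

[I1] 1/2/4/5
[I2] 6/7/9/10  (struct: ADD busy until I1 writes@5)
[I3] 7/11/19/20  (RAW R1: wait I2 write@10)
[I4] 8/21/25/26  (RAW R3: wait I3 write@20)
[I5] 21/27/35/36  (struct: DIV busy until I3 writes@20; RAW R2: wait I4 write@26)
[I6] 22/37/38/39  (RAW R0: wait I5 write@36)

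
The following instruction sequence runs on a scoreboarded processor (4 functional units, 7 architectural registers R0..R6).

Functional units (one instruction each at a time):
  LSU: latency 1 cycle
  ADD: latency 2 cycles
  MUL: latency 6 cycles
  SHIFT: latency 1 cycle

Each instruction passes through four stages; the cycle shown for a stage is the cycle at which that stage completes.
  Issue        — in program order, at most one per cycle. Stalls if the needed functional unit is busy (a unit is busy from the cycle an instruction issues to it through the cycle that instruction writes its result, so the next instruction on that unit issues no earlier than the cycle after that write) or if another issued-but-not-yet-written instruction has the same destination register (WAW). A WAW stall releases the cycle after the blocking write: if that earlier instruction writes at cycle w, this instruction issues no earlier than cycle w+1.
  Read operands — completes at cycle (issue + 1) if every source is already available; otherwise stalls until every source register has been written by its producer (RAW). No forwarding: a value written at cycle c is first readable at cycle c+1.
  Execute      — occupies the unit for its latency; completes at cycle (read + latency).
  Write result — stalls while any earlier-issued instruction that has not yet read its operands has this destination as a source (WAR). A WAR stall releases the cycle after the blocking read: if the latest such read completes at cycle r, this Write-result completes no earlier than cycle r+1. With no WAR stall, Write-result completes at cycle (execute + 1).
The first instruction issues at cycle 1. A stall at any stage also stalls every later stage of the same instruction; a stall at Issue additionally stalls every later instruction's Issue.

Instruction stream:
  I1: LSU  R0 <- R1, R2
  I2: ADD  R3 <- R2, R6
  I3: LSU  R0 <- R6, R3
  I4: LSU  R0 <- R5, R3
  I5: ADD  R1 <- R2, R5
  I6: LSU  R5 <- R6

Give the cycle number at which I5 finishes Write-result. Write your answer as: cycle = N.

cycle 1: I1 dispatched to LSU
cycle 2: I1 operands ready | I2 dispatched to ADD
cycle 3: I1 complete | I2 operands ready
cycle 4: R0←I1
cycle 5: I2 complete | I3 dispatched to LSU
cycle 6: R3←I2
cycle 7: I3 operands ready
cycle 8: I3 complete
cycle 9: R0←I3
cycle 10: I4 dispatched to LSU
cycle 11: I4 operands ready | I5 dispatched to ADD
cycle 12: I4 complete | I5 operands ready
cycle 13: R0←I4
cycle 14: I5 complete | I6 dispatched to LSU
cycle 15: R1←I5 | I6 operands ready
cycle 16: I6 complete
cycle 17: R5←I6

cycle = 15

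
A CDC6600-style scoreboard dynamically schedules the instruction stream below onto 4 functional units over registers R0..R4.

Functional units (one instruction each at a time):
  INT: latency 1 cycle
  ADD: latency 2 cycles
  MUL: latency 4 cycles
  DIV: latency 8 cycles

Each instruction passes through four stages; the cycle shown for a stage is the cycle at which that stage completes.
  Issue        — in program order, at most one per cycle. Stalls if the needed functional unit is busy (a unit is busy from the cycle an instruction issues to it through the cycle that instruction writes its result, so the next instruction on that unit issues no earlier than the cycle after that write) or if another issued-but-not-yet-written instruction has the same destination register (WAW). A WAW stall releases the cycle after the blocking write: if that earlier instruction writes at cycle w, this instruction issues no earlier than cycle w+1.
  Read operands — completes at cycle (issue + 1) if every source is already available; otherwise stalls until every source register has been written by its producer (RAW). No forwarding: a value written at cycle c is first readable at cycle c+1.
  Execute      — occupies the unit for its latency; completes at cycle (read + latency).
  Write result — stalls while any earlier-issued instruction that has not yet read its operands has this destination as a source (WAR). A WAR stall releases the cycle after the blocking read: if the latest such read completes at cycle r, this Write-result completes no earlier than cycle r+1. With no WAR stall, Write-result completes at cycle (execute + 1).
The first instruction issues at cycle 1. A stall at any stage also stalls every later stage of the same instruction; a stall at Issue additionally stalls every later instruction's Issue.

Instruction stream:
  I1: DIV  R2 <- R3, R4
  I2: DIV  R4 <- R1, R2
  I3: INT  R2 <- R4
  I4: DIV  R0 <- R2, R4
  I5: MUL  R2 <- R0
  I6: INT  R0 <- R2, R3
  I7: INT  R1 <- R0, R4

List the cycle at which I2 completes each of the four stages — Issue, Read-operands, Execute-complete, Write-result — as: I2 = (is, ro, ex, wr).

I2 = (12, 13, 21, 22)

1) issue 1, read 2, done 10, write 11
2) issue 12, read 13, done 21, write 22  <struct: DIV busy until I1 writes@11>
3) issue 13, read 23, done 24, write 25  <RAW R4: wait I2 write@22>
4) issue 23, read 26, done 34, write 35  <struct: DIV busy until I2 writes@22 / RAW R2: wait I3 write@25>
5) issue 26, read 36, done 40, write 41  <WAW R2: wait I3 write@25 / RAW R0: wait I4 write@35>
6) issue 36, read 42, done 43, write 44  <WAW R0: wait I4 write@35 / RAW R2: wait I5 write@41>
7) issue 45, read 46, done 47, write 48  <struct: INT busy until I6 writes@44>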